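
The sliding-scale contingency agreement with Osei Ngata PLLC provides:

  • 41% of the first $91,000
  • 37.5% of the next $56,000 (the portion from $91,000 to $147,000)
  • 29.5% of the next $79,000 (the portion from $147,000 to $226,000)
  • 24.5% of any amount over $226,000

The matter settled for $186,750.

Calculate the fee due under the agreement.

First $91,000 at 41% = $37,310.00
Next $56,000 at 37.5% = $21,000.00
Remaining $39,750 at 29.5% = $11,726.25
Fee: $37,310.00 + $21,000.00 + $11,726.25 = $70,036.25

$70,036.25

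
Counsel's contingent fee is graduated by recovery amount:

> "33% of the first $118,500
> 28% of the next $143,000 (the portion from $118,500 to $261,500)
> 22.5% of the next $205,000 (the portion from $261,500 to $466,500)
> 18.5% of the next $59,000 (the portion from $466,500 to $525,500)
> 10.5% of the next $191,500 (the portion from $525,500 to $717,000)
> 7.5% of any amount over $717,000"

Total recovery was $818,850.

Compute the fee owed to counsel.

First $118,500 at 33% = $39,105.00
Next $143,000 at 28% = $40,040.00
Next $205,000 at 22.5% = $46,125.00
Next $59,000 at 18.5% = $10,915.00
Next $191,500 at 10.5% = $20,107.50
Remaining $101,850 at 7.5% = $7,638.75
Fee: $39,105.00 + $40,040.00 + $46,125.00 + $10,915.00 + $20,107.50 + $7,638.75 = $163,931.25

$163,931.25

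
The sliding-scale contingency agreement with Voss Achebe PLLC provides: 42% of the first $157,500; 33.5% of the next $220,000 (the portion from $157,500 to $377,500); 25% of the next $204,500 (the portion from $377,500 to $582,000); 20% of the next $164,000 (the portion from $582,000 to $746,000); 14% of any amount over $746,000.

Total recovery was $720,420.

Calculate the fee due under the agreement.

$218,659.00

First $157,500 at 42% = $66,150.00
Next $220,000 at 33.5% = $73,700.00
Next $204,500 at 25% = $51,125.00
Remaining $138,420 at 20% = $27,684.00
Fee: $66,150.00 + $73,700.00 + $51,125.00 + $27,684.00 = $218,659.00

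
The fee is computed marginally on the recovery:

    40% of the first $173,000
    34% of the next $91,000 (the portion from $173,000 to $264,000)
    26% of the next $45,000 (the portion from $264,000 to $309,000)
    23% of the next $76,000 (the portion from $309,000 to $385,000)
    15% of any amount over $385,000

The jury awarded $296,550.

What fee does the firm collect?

$108,603.00

First $173,000 at 40% = $69,200.00
Next $91,000 at 34% = $30,940.00
Remaining $32,550 at 26% = $8,463.00
Fee: $69,200.00 + $30,940.00 + $8,463.00 = $108,603.00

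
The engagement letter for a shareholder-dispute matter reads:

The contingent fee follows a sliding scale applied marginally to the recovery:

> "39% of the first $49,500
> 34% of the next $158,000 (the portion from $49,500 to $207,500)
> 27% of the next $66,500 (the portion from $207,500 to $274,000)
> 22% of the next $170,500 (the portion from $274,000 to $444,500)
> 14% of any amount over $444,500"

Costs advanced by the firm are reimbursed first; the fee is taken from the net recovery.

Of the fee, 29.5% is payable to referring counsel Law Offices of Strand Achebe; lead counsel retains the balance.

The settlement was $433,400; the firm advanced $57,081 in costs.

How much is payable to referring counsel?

Fee base (net of costs): $433,400 − $57,081 = $376,319
First $49,500 at 39% = $19,305.00
Next $158,000 at 34% = $53,720.00
Next $66,500 at 27% = $17,955.00
Remaining $102,319 at 22% = $22,510.18
Fee: $19,305.00 + $53,720.00 + $17,955.00 + $22,510.18 = $113,490.18
Referral share: 29.5% of $113,490.18 = $33,479.60; lead counsel retains $113,490.18 − $33,479.60 = $80,010.58.

$33,479.60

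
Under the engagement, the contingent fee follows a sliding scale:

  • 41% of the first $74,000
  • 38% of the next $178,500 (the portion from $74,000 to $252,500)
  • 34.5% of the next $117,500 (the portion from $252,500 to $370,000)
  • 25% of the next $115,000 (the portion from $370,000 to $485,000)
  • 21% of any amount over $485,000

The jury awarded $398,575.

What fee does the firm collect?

$145,851.25

First $74,000 at 41% = $30,340.00
Next $178,500 at 38% = $67,830.00
Next $117,500 at 34.5% = $40,537.50
Remaining $28,575 at 25% = $7,143.75
Fee: $30,340.00 + $67,830.00 + $40,537.50 + $7,143.75 = $145,851.25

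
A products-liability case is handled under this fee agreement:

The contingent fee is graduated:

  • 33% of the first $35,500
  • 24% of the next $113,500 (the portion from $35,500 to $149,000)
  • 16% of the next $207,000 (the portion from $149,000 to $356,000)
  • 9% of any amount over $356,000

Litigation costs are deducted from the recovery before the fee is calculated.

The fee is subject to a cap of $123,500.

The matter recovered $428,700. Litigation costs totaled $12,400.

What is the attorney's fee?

Fee base (net of costs): $428,700 − $12,400 = $416,300
First $35,500 at 33% = $11,715.00
Next $113,500 at 24% = $27,240.00
Next $207,000 at 16% = $33,120.00
Remaining $60,300 at 9% = $5,427.00
Fee: $11,715.00 + $27,240.00 + $33,120.00 + $5,427.00 = $77,502.00
$77,502.00 is under the $123,500 cap.

$77,502.00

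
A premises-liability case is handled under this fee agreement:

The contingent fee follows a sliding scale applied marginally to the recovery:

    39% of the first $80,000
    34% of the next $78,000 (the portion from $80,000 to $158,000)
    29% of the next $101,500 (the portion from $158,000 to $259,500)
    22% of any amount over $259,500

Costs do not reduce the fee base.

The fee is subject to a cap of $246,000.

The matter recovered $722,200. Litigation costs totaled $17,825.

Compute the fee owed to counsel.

$188,949.00

Fee base is the gross recovery, $722,200; costs are reimbursed separately.
First $80,000 at 39% = $31,200.00
Next $78,000 at 34% = $26,520.00
Next $101,500 at 29% = $29,435.00
Remaining $462,700 at 22% = $101,794.00
Fee: $31,200.00 + $26,520.00 + $29,435.00 + $101,794.00 = $188,949.00
$188,949.00 is under the $246,000 cap.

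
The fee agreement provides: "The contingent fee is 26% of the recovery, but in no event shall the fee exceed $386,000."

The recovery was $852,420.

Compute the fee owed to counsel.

26% of $852,420 = $221,629.20
That is under the $386,000 cap.

$221,629.20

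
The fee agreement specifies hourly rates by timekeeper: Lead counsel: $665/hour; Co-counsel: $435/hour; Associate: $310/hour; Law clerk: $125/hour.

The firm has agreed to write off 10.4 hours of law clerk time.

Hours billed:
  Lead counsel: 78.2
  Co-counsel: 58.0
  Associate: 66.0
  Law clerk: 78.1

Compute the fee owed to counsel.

Lead counsel: 78.2 × $665 = $52,003.00
Co-counsel: 58.0 × $435 = $25,230.00
Associate: 66.0 × $310 = $20,460.00
Law clerk: 78.1 × $125 = $9,762.50
Subtotal: $107,455.50
Write-off: 10.4 × $125 = $1,300.00
Total: $107,455.50 − $1,300.00 = $106,155.50

$106,155.50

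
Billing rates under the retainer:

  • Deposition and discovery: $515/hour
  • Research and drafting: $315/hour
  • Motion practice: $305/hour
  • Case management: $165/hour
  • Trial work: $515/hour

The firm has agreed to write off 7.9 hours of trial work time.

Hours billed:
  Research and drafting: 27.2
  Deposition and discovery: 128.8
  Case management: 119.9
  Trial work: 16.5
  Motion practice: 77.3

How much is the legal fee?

$122,689.00

Deposition and discovery: 128.8 × $515 = $66,332.00
Research and drafting: 27.2 × $315 = $8,568.00
Motion practice: 77.3 × $305 = $23,576.50
Case management: 119.9 × $165 = $19,783.50
Trial work: 16.5 × $515 = $8,497.50
Subtotal: $126,757.50
Write-off: 7.9 × $515 = $4,068.50
Total: $126,757.50 − $4,068.50 = $122,689.00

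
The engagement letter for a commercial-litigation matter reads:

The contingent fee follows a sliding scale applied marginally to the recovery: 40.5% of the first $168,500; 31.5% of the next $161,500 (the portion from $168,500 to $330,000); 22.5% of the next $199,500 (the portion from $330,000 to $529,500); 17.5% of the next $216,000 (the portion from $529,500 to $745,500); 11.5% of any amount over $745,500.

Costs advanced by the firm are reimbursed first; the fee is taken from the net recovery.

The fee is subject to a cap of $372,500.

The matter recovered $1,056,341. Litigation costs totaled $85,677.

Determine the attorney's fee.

Fee base (net of costs): $1,056,341 − $85,677 = $970,664
First $168,500 at 40.5% = $68,242.50
Next $161,500 at 31.5% = $50,872.50
Next $199,500 at 22.5% = $44,887.50
Next $216,000 at 17.5% = $37,800.00
Remaining $225,164 at 11.5% = $25,893.86
Fee: $68,242.50 + $50,872.50 + $44,887.50 + $37,800.00 + $25,893.86 = $227,696.36
$227,696.36 is under the $372,500 cap.

$227,696.36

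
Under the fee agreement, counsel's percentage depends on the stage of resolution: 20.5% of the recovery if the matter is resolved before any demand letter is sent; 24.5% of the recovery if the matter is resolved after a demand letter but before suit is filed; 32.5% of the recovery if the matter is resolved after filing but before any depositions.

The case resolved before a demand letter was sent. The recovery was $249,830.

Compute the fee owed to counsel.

$51,215.15

The matter resolved before a demand letter was sent, so the 20.5% rate applies.
$249,830 × 20.5% = $51,215.15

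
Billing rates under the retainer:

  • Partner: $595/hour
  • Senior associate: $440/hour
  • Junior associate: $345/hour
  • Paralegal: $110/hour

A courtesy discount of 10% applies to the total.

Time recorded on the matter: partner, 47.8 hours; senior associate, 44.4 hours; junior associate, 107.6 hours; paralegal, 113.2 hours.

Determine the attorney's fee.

$87,795.90

Partner: 47.8 × $595 = $28,441.00
Senior associate: 44.4 × $440 = $19,536.00
Junior associate: 107.6 × $345 = $37,122.00
Paralegal: 113.2 × $110 = $12,452.00
Subtotal: $97,551.00
Less 10% discount: −$9,755.10
Total: $97,551.00 − $9,755.10 = $87,795.90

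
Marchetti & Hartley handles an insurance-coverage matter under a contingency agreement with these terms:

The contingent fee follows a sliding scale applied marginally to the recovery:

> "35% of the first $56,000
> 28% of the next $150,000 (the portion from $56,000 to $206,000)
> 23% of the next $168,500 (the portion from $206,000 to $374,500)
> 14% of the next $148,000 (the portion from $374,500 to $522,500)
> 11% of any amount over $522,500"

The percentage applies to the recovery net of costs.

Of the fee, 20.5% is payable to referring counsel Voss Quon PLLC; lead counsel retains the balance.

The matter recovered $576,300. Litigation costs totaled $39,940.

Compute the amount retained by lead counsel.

$97,466.68

Fee base (net of costs): $576,300 − $39,940 = $536,360
First $56,000 at 35% = $19,600.00
Next $150,000 at 28% = $42,000.00
Next $168,500 at 23% = $38,755.00
Next $148,000 at 14% = $20,720.00
Remaining $13,860 at 11% = $1,524.60
Fee: $19,600.00 + $42,000.00 + $38,755.00 + $20,720.00 + $1,524.60 = $122,599.60
Referral share: 20.5% of $122,599.60 = $25,132.92; lead counsel retains $122,599.60 − $25,132.92 = $97,466.68.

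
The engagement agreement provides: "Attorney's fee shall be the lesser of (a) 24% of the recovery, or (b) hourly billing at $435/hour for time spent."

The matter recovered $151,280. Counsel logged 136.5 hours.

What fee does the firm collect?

(a) 24% of $151,280 = $36,307.20
(b) 136.5 × $435 = $59,377.50
The lesser is (a): $36,307.20.

$36,307.20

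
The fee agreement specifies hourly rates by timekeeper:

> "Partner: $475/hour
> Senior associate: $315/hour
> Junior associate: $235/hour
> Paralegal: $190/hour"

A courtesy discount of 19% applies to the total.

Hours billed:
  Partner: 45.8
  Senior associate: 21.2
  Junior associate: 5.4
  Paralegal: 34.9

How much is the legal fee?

Partner: 45.8 × $475 = $21,755.00
Senior associate: 21.2 × $315 = $6,678.00
Junior associate: 5.4 × $235 = $1,269.00
Paralegal: 34.9 × $190 = $6,631.00
Subtotal: $36,333.00
Less 19% discount: −$6,903.27
Total: $36,333.00 − $6,903.27 = $29,429.73

$29,429.73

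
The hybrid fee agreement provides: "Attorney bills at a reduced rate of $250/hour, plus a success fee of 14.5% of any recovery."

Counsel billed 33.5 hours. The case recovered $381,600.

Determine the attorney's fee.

Hourly: 33.5 × $250 = $8,375.00
Success fee: 14.5% of $381,600 = $55,332.00
Total: $8,375.00 + $55,332.00 = $63,707.00

$63,707.00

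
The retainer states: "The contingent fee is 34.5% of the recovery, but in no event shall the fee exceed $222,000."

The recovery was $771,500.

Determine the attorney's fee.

$222,000.00

34.5% of $771,500 = $266,167.50
That exceeds the $222,000 cap, so the fee is capped at $222,000.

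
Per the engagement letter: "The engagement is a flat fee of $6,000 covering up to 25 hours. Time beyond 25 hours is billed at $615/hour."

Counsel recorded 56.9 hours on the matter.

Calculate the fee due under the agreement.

Flat fee: $6,000.00
Excess hours: 56.9 − 25 = 31.9
Overrun: 31.9 × $615 = $19,618.50
Total: $6,000.00 + $19,618.50 = $25,618.50

$25,618.50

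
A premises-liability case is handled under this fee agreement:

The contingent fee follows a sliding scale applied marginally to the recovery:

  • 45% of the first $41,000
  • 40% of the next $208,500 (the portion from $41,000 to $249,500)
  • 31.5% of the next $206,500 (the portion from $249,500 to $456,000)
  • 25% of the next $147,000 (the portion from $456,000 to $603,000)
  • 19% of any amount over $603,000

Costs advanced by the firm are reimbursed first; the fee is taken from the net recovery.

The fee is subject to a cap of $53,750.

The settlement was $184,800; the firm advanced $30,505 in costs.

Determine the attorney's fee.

Fee base (net of costs): $184,800 − $30,505 = $154,295
First $41,000 at 45% = $18,450.00
Remaining $113,295 at 40% = $45,318.00
Fee: $18,450.00 + $45,318.00 = $63,768.00
$63,768.00 exceeds the $53,750 cap, so the fee is capped at $53,750.00.

$53,750.00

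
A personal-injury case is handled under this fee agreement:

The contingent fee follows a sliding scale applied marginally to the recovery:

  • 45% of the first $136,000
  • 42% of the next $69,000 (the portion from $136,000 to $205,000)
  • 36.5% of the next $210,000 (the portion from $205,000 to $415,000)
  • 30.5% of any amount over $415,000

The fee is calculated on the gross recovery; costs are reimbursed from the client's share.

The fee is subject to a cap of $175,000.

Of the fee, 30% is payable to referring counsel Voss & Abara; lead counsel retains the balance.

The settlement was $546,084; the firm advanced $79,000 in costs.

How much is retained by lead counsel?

$122,500.00

Fee base is the gross recovery, $546,084; costs are reimbursed separately.
First $136,000 at 45% = $61,200.00
Next $69,000 at 42% = $28,980.00
Next $210,000 at 36.5% = $76,650.00
Remaining $131,084 at 30.5% = $39,980.62
Fee: $61,200.00 + $28,980.00 + $76,650.00 + $39,980.62 = $206,810.62
$206,810.62 exceeds the $175,000 cap, so the fee is capped at $175,000.00.
Referral share: 30% of $175,000.00 = $52,500.00; lead counsel retains $175,000.00 − $52,500.00 = $122,500.00.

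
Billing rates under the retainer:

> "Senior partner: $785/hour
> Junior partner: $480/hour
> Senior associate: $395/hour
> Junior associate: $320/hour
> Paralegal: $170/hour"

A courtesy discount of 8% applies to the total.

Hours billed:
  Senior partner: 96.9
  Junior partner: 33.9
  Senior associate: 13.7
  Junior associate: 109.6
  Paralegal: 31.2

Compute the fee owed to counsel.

$127,075.92

Senior partner: 96.9 × $785 = $76,066.50
Junior partner: 33.9 × $480 = $16,272.00
Senior associate: 13.7 × $395 = $5,411.50
Junior associate: 109.6 × $320 = $35,072.00
Paralegal: 31.2 × $170 = $5,304.00
Subtotal: $138,126.00
Less 8% discount: −$11,050.08
Total: $138,126.00 − $11,050.08 = $127,075.92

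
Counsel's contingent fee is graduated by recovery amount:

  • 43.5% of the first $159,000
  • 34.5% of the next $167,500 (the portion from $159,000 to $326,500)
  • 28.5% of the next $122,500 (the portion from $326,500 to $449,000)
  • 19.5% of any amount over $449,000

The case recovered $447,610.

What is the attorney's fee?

First $159,000 at 43.5% = $69,165.00
Next $167,500 at 34.5% = $57,787.50
Remaining $121,110 at 28.5% = $34,516.35
Fee: $69,165.00 + $57,787.50 + $34,516.35 = $161,468.85

$161,468.85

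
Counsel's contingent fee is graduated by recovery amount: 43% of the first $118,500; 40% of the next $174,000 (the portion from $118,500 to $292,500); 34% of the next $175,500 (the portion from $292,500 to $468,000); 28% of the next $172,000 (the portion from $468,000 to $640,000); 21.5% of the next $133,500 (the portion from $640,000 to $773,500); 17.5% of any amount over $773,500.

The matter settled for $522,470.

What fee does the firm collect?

$195,476.60

First $118,500 at 43% = $50,955.00
Next $174,000 at 40% = $69,600.00
Next $175,500 at 34% = $59,670.00
Remaining $54,470 at 28% = $15,251.60
Fee: $50,955.00 + $69,600.00 + $59,670.00 + $15,251.60 = $195,476.60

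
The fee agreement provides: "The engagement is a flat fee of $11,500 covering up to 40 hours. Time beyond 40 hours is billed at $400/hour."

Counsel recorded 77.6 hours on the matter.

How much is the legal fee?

$26,540.00

Flat fee: $11,500.00
Excess hours: 77.6 − 40 = 37.6
Overrun: 37.6 × $400 = $15,040.00
Total: $11,500.00 + $15,040.00 = $26,540.00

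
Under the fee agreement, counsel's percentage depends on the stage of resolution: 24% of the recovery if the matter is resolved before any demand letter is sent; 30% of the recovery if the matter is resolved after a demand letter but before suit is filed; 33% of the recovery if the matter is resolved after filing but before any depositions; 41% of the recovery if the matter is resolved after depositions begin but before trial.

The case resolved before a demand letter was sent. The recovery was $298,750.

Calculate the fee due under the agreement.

$71,700.00

The matter resolved before a demand letter was sent, so the 24% rate applies.
$298,750 × 24% = $71,700.00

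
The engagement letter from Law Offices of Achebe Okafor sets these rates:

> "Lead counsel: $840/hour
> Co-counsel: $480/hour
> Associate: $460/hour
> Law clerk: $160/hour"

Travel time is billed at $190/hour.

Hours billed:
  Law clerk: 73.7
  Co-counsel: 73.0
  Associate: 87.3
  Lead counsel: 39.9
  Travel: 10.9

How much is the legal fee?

Lead counsel: 39.9 × $840 = $33,516.00
Co-counsel: 73.0 × $480 = $35,040.00
Associate: 87.3 × $460 = $40,158.00
Law clerk: 73.7 × $160 = $11,792.00
Subtotal: $33,516.00 + $35,040.00 + $40,158.00 + $11,792.00 = $120,506.00
Travel: 10.9 × $190 = $2,071.00
Total: $120,506.00 + $2,071.00 = $122,577.00

$122,577.00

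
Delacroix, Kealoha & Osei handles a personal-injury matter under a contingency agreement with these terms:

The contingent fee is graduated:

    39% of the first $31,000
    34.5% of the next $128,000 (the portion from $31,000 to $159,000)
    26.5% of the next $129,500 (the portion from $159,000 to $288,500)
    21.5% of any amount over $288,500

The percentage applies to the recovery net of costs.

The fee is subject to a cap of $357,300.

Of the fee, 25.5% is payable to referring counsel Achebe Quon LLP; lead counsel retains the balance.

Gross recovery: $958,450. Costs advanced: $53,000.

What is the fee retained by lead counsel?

$166,292.75

Fee base (net of costs): $958,450 − $53,000 = $905,450
First $31,000 at 39% = $12,090.00
Next $128,000 at 34.5% = $44,160.00
Next $129,500 at 26.5% = $34,317.50
Remaining $616,950 at 21.5% = $132,644.25
Fee: $12,090.00 + $44,160.00 + $34,317.50 + $132,644.25 = $223,211.75
$223,211.75 is under the $357,300 cap.
Referral share: 25.5% of $223,211.75 = $56,919.00; lead counsel retains $223,211.75 − $56,919.00 = $166,292.75.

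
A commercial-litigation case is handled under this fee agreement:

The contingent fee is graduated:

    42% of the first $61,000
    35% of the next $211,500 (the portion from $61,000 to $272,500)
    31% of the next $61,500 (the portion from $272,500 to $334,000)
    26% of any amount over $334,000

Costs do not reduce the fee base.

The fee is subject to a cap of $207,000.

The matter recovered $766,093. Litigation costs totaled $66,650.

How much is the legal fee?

$207,000.00

Fee base is the gross recovery, $766,093; costs are reimbursed separately.
First $61,000 at 42% = $25,620.00
Next $211,500 at 35% = $74,025.00
Next $61,500 at 31% = $19,065.00
Remaining $432,093 at 26% = $112,344.18
Fee: $25,620.00 + $74,025.00 + $19,065.00 + $112,344.18 = $231,054.18
$231,054.18 exceeds the $207,000 cap, so the fee is capped at $207,000.00.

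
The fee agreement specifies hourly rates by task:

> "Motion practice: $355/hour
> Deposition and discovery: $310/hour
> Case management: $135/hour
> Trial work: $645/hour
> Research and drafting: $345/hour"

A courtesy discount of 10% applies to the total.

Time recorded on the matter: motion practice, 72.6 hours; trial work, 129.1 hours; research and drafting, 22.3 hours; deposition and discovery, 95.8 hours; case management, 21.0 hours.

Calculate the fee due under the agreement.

$134,342.10

Motion practice: 72.6 × $355 = $25,773.00
Deposition and discovery: 95.8 × $310 = $29,698.00
Case management: 21.0 × $135 = $2,835.00
Trial work: 129.1 × $645 = $83,269.50
Research and drafting: 22.3 × $345 = $7,693.50
Subtotal: $149,269.00
Less 10% discount: −$14,926.90
Total: $149,269.00 − $14,926.90 = $134,342.10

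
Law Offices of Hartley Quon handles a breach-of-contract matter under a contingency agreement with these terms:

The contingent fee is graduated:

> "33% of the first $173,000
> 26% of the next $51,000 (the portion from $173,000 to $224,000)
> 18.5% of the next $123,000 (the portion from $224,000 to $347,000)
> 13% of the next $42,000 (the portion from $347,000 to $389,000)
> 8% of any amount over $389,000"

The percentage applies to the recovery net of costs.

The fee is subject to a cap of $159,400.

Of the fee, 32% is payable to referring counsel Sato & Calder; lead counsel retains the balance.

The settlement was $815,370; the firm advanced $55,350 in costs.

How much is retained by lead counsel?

$87,207.69

Fee base (net of costs): $815,370 − $55,350 = $760,020
First $173,000 at 33% = $57,090.00
Next $51,000 at 26% = $13,260.00
Next $123,000 at 18.5% = $22,755.00
Next $42,000 at 13% = $5,460.00
Remaining $371,020 at 8% = $29,681.60
Fee: $57,090.00 + $13,260.00 + $22,755.00 + $5,460.00 + $29,681.60 = $128,246.60
$128,246.60 is under the $159,400 cap.
Referral share: 32% of $128,246.60 = $41,038.91; lead counsel retains $128,246.60 − $41,038.91 = $87,207.69.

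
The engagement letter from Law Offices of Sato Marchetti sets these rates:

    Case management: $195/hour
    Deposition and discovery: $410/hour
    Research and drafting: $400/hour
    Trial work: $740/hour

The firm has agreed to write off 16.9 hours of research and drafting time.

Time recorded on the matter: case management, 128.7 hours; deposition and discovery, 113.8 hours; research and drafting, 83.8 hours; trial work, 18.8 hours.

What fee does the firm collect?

$112,426.50

Case management: 128.7 × $195 = $25,096.50
Deposition and discovery: 113.8 × $410 = $46,658.00
Research and drafting: 83.8 × $400 = $33,520.00
Trial work: 18.8 × $740 = $13,912.00
Subtotal: $119,186.50
Write-off: 16.9 × $400 = $6,760.00
Total: $119,186.50 − $6,760.00 = $112,426.50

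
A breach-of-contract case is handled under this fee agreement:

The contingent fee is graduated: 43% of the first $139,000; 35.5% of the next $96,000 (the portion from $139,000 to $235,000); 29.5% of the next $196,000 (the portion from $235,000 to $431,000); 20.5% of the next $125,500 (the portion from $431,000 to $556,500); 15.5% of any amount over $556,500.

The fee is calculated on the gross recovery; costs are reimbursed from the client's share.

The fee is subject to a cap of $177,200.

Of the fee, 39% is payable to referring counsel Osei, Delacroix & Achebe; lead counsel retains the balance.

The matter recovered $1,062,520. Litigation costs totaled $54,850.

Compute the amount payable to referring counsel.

Fee base is the gross recovery, $1,062,520; costs are reimbursed separately.
First $139,000 at 43% = $59,770.00
Next $96,000 at 35.5% = $34,080.00
Next $196,000 at 29.5% = $57,820.00
Next $125,500 at 20.5% = $25,727.50
Remaining $506,020 at 15.5% = $78,433.10
Fee: $59,770.00 + $34,080.00 + $57,820.00 + $25,727.50 + $78,433.10 = $255,830.60
$255,830.60 exceeds the $177,200 cap, so the fee is capped at $177,200.00.
Referral share: 39% of $177,200.00 = $69,108.00; lead counsel retains $177,200.00 − $69,108.00 = $108,092.00.

$69,108.00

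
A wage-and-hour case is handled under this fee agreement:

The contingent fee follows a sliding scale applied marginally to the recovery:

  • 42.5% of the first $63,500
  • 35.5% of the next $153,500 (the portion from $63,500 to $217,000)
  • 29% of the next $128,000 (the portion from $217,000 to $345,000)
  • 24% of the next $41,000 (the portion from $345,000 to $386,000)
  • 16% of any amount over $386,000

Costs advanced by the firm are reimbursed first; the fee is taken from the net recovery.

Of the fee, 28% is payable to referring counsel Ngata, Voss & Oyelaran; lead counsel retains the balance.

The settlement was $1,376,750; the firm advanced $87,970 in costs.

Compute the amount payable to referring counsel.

$76,407.74

Fee base (net of costs): $1,376,750 − $87,970 = $1,288,780
First $63,500 at 42.5% = $26,987.50
Next $153,500 at 35.5% = $54,492.50
Next $128,000 at 29% = $37,120.00
Next $41,000 at 24% = $9,840.00
Remaining $902,780 at 16% = $144,444.80
Fee: $26,987.50 + $54,492.50 + $37,120.00 + $9,840.00 + $144,444.80 = $272,884.80
Referral share: 28% of $272,884.80 = $76,407.74; lead counsel retains $272,884.80 − $76,407.74 = $196,477.06.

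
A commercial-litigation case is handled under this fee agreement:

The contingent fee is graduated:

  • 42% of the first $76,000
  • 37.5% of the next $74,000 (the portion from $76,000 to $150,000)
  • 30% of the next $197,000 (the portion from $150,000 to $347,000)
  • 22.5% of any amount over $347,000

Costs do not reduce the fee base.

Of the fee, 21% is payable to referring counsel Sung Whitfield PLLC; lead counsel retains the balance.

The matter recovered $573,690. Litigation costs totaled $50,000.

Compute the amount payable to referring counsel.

Fee base is the gross recovery, $573,690; costs are reimbursed separately.
First $76,000 at 42% = $31,920.00
Next $74,000 at 37.5% = $27,750.00
Next $197,000 at 30% = $59,100.00
Remaining $226,690 at 22.5% = $51,005.25
Fee: $31,920.00 + $27,750.00 + $59,100.00 + $51,005.25 = $169,775.25
Referral share: 21% of $169,775.25 = $35,652.80; lead counsel retains $169,775.25 − $35,652.80 = $134,122.45.

$35,652.80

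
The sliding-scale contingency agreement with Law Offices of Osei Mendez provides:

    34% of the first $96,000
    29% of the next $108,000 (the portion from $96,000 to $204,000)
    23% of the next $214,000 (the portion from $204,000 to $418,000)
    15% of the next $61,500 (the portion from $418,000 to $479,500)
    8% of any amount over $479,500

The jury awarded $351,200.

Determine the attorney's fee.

First $96,000 at 34% = $32,640.00
Next $108,000 at 29% = $31,320.00
Remaining $147,200 at 23% = $33,856.00
Fee: $32,640.00 + $31,320.00 + $33,856.00 = $97,816.00

$97,816.00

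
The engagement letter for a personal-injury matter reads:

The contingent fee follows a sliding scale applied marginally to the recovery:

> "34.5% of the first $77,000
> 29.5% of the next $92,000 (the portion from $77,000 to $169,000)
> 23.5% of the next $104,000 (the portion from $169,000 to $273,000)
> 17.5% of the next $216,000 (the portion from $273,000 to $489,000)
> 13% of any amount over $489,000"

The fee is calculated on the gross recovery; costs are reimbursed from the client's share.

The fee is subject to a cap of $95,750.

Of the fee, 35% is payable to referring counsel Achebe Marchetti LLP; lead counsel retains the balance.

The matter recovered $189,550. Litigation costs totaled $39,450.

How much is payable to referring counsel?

$20,486.99

Fee base is the gross recovery, $189,550; costs are reimbursed separately.
First $77,000 at 34.5% = $26,565.00
Next $92,000 at 29.5% = $27,140.00
Remaining $20,550 at 23.5% = $4,829.25
Fee: $26,565.00 + $27,140.00 + $4,829.25 = $58,534.25
$58,534.25 is under the $95,750 cap.
Referral share: 35% of $58,534.25 = $20,486.99; lead counsel retains $58,534.25 − $20,486.99 = $38,047.26.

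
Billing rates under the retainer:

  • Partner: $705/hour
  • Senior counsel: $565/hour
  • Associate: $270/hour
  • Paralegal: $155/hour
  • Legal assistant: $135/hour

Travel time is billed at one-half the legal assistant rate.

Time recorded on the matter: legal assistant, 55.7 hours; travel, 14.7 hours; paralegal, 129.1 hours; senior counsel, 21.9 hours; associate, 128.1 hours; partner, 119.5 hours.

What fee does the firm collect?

$159,730.25

Partner: 119.5 × $705 = $84,247.50
Senior counsel: 21.9 × $565 = $12,373.50
Associate: 128.1 × $270 = $34,587.00
Paralegal: 129.1 × $155 = $20,010.50
Legal assistant: 55.7 × $135 = $7,519.50
Subtotal: $84,247.50 + $12,373.50 + $34,587.00 + $20,010.50 + $7,519.50 = $158,738.00
Travel: 14.7 × ($135 ÷ 2) = 14.7 × $67.50 = $992.25
Total: $158,738.00 + $992.25 = $159,730.25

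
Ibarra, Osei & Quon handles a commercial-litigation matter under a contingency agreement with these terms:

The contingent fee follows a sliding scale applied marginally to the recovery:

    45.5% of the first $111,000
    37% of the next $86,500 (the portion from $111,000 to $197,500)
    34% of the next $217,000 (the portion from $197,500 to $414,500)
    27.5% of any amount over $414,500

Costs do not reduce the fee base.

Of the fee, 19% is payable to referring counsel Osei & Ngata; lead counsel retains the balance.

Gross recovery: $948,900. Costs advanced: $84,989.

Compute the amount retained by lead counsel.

Fee base is the gross recovery, $948,900; costs are reimbursed separately.
First $111,000 at 45.5% = $50,505.00
Next $86,500 at 37% = $32,005.00
Next $217,000 at 34% = $73,780.00
Remaining $534,400 at 27.5% = $146,960.00
Fee: $50,505.00 + $32,005.00 + $73,780.00 + $146,960.00 = $303,250.00
Referral share: 19% of $303,250.00 = $57,617.50; lead counsel retains $303,250.00 − $57,617.50 = $245,632.50.

$245,632.50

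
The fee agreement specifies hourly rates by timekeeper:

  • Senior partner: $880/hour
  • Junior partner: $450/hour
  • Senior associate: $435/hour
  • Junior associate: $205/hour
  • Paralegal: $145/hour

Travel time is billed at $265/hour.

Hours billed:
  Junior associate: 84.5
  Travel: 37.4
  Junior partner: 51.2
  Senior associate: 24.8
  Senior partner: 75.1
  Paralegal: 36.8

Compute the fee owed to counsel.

Senior partner: 75.1 × $880 = $66,088.00
Junior partner: 51.2 × $450 = $23,040.00
Senior associate: 24.8 × $435 = $10,788.00
Junior associate: 84.5 × $205 = $17,322.50
Paralegal: 36.8 × $145 = $5,336.00
Subtotal: $66,088.00 + $23,040.00 + $10,788.00 + $17,322.50 + $5,336.00 = $122,574.50
Travel: 37.4 × $265 = $9,911.00
Total: $122,574.50 + $9,911.00 = $132,485.50

$132,485.50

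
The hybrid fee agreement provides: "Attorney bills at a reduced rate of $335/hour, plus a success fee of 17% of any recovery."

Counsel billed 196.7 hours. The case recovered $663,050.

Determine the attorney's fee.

Hourly: 196.7 × $335 = $65,894.50
Success fee: 17% of $663,050 = $112,718.50
Total: $65,894.50 + $112,718.50 = $178,613.00

$178,613.00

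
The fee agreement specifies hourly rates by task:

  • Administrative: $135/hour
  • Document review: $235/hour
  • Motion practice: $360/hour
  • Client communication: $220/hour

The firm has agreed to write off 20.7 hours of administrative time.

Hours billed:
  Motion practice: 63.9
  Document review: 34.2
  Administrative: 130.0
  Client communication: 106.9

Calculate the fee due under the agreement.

$69,314.50

Administrative: 130.0 × $135 = $17,550.00
Document review: 34.2 × $235 = $8,037.00
Motion practice: 63.9 × $360 = $23,004.00
Client communication: 106.9 × $220 = $23,518.00
Subtotal: $72,109.00
Write-off: 20.7 × $135 = $2,794.50
Total: $72,109.00 − $2,794.50 = $69,314.50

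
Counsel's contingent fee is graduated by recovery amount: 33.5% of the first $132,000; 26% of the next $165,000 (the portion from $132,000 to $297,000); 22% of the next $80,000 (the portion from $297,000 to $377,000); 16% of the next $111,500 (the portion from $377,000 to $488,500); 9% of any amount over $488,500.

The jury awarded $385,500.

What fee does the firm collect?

First $132,000 at 33.5% = $44,220.00
Next $165,000 at 26% = $42,900.00
Next $80,000 at 22% = $17,600.00
Remaining $8,500 at 16% = $1,360.00
Fee: $44,220.00 + $42,900.00 + $17,600.00 + $1,360.00 = $106,080.00

$106,080.00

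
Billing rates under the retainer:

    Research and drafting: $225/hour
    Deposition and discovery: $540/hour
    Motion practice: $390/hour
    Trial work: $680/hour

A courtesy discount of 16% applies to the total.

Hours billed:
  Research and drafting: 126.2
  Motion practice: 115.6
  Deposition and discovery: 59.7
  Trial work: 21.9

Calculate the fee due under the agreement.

Research and drafting: 126.2 × $225 = $28,395.00
Deposition and discovery: 59.7 × $540 = $32,238.00
Motion practice: 115.6 × $390 = $45,084.00
Trial work: 21.9 × $680 = $14,892.00
Subtotal: $120,609.00
Less 16% discount: −$19,297.44
Total: $120,609.00 − $19,297.44 = $101,311.56

$101,311.56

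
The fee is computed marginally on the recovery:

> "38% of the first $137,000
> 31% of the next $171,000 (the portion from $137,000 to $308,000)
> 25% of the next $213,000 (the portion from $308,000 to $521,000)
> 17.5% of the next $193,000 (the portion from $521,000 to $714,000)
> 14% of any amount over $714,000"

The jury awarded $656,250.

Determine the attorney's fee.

$181,988.75

First $137,000 at 38% = $52,060.00
Next $171,000 at 31% = $53,010.00
Next $213,000 at 25% = $53,250.00
Remaining $135,250 at 17.5% = $23,668.75
Fee: $52,060.00 + $53,010.00 + $53,250.00 + $23,668.75 = $181,988.75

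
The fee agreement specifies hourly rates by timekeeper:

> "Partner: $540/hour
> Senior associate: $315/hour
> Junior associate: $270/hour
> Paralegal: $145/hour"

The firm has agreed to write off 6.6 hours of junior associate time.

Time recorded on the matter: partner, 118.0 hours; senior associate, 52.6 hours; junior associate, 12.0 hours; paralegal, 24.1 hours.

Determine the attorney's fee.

Partner: 118.0 × $540 = $63,720.00
Senior associate: 52.6 × $315 = $16,569.00
Junior associate: 12.0 × $270 = $3,240.00
Paralegal: 24.1 × $145 = $3,494.50
Subtotal: $87,023.50
Write-off: 6.6 × $270 = $1,782.00
Total: $87,023.50 − $1,782.00 = $85,241.50

$85,241.50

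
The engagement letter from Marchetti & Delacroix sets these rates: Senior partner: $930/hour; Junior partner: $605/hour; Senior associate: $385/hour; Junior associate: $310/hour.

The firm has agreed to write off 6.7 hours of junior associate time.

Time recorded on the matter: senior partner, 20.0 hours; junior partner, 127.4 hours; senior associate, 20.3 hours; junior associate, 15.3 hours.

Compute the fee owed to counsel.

$106,158.50

Senior partner: 20.0 × $930 = $18,600.00
Junior partner: 127.4 × $605 = $77,077.00
Senior associate: 20.3 × $385 = $7,815.50
Junior associate: 15.3 × $310 = $4,743.00
Subtotal: $108,235.50
Write-off: 6.7 × $310 = $2,077.00
Total: $108,235.50 − $2,077.00 = $106,158.50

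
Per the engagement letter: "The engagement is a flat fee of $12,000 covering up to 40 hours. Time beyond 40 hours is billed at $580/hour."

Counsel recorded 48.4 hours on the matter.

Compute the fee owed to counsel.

$16,872.00

Flat fee: $12,000.00
Excess hours: 48.4 − 40 = 8.4
Overrun: 8.4 × $580 = $4,872.00
Total: $12,000.00 + $4,872.00 = $16,872.00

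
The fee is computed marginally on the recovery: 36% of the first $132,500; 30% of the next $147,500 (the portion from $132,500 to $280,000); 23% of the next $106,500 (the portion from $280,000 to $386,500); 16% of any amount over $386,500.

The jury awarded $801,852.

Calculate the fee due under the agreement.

$182,901.32

First $132,500 at 36% = $47,700.00
Next $147,500 at 30% = $44,250.00
Next $106,500 at 23% = $24,495.00
Remaining $415,352 at 16% = $66,456.32
Fee: $47,700.00 + $44,250.00 + $24,495.00 + $66,456.32 = $182,901.32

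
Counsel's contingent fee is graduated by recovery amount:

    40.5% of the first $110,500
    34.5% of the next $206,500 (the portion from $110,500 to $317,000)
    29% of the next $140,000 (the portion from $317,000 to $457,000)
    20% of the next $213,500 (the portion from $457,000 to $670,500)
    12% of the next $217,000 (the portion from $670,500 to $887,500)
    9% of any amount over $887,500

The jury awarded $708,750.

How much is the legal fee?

$203,885.00

First $110,500 at 40.5% = $44,752.50
Next $206,500 at 34.5% = $71,242.50
Next $140,000 at 29% = $40,600.00
Next $213,500 at 20% = $42,700.00
Remaining $38,250 at 12% = $4,590.00
Fee: $44,752.50 + $71,242.50 + $40,600.00 + $42,700.00 + $4,590.00 = $203,885.00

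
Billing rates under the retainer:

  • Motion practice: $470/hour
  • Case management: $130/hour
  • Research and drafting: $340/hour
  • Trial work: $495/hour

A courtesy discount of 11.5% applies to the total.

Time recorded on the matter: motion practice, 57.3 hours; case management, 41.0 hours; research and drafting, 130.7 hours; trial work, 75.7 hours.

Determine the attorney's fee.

$101,040.89

Motion practice: 57.3 × $470 = $26,931.00
Case management: 41.0 × $130 = $5,330.00
Research and drafting: 130.7 × $340 = $44,438.00
Trial work: 75.7 × $495 = $37,471.50
Subtotal: $114,170.50
Less 11.5% discount: −$13,129.61
Total: $114,170.50 − $13,129.61 = $101,040.89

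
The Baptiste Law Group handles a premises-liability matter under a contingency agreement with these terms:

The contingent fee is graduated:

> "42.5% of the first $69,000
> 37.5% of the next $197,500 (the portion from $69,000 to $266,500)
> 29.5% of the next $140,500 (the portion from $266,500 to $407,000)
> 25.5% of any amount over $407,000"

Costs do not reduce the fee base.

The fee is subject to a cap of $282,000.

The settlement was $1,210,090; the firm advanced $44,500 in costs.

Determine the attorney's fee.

Fee base is the gross recovery, $1,210,090; costs are reimbursed separately.
First $69,000 at 42.5% = $29,325.00
Next $197,500 at 37.5% = $74,062.50
Next $140,500 at 29.5% = $41,447.50
Remaining $803,090 at 25.5% = $204,787.95
Fee: $29,325.00 + $74,062.50 + $41,447.50 + $204,787.95 = $349,622.95
$349,622.95 exceeds the $282,000 cap, so the fee is capped at $282,000.00.

$282,000.00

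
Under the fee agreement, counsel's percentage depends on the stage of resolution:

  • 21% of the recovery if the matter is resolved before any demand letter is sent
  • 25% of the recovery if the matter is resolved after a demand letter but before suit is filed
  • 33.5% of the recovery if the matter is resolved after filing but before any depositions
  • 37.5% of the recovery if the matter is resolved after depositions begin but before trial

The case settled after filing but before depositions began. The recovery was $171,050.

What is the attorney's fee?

The matter settled after filing but before depositions began, so the 33.5% rate applies.
$171,050 × 33.5% = $57,301.75

$57,301.75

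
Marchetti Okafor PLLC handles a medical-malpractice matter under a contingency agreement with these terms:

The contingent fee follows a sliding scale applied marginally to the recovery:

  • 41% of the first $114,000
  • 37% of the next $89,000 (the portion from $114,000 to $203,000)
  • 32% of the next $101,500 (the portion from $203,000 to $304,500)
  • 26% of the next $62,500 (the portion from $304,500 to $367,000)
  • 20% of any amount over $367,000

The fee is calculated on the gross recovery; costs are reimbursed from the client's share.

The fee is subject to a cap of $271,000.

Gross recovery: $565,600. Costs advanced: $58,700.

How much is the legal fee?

$168,120.00

Fee base is the gross recovery, $565,600; costs are reimbursed separately.
First $114,000 at 41% = $46,740.00
Next $89,000 at 37% = $32,930.00
Next $101,500 at 32% = $32,480.00
Next $62,500 at 26% = $16,250.00
Remaining $198,600 at 20% = $39,720.00
Fee: $46,740.00 + $32,930.00 + $32,480.00 + $16,250.00 + $39,720.00 = $168,120.00
$168,120.00 is under the $271,000 cap.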